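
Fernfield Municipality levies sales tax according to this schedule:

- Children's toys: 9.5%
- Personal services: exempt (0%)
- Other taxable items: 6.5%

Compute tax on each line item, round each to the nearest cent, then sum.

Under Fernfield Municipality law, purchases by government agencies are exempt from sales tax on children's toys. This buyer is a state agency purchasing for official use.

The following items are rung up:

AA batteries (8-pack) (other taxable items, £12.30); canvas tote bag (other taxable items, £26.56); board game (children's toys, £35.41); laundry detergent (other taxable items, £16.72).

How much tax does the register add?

AA batteries (8-pack) £12.30: other taxable items → 6.5% → £0.80
Canvas tote bag £26.56: other taxable items → 6.5% → £1.73
Board game £35.41: children's toys, buyer-exempt → 0% → £0.00
Laundry detergent £16.72: other taxable items → 6.5% → £1.09
Total tax = £0.80 + £1.73 + £1.09 = £3.62

£3.62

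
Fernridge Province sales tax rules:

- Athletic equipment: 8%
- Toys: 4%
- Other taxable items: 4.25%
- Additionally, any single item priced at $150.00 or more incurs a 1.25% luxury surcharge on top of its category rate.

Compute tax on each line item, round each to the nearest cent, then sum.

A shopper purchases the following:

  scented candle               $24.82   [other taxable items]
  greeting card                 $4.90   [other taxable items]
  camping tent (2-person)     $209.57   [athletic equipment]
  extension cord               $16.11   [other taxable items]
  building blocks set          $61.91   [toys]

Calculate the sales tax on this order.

$23.81

Scented candle $24.82: other taxable items → 4.25% → $1.05
Greeting card $4.90: other taxable items → 4.25% → $0.21
Camping tent (2-person) $209.57: athletic equipment → 8% + 1.25% surcharge = 9.25% → $19.39
Extension cord $16.11: other taxable items → 4.25% → $0.68
Building blocks set $61.91: toys → 4% → $2.48
Total tax = $1.05 + $0.21 + $19.39 + $0.68 + $2.48 = $23.81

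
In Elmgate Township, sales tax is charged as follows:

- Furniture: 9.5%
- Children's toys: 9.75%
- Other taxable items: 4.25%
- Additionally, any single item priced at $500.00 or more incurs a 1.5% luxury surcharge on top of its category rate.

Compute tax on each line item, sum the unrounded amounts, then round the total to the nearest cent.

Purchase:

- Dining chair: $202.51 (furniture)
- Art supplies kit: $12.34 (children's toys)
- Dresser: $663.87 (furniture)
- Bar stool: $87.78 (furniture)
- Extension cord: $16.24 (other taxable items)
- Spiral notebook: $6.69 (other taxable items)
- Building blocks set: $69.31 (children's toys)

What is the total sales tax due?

Dining chair $202.51: furniture → 9.5% → $19.23845
Art supplies kit $12.34: children's toys → 9.75% → $1.20315
Dresser $663.87: furniture → 9.5% + 1.5% surcharge = 11% → $73.0257
Bar stool $87.78: furniture → 9.5% → $8.3391
Extension cord $16.24: other taxable items → 4.25% → $0.6902
Spiral notebook $6.69: other taxable items → 4.25% → $0.284325
Building blocks set $69.31: children's toys → 9.75% → $6.757725
Unrounded tax sum = $109.53865 → $109.54

$109.54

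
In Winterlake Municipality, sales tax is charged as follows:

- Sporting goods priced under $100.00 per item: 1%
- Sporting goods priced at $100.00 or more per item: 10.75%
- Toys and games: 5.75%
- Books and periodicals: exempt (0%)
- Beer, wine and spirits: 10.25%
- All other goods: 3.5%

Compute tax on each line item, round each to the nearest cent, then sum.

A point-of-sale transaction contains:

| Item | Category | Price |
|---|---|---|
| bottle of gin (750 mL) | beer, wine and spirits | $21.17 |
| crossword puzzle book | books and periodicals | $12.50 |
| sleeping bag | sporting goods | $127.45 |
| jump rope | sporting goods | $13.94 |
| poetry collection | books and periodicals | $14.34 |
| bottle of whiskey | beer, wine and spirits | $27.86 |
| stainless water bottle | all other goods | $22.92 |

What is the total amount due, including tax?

$259.85

Bottle of gin (750 mL) $21.17: beer, wine and spirits → 10.25% → $2.17
Crossword puzzle book $12.50: books and periodicals → 0% → $0.00
Sleeping bag $127.45: sporting goods, $100.00 or more → 10.75% → $13.70
Jump rope $13.94: sporting goods, under $100.00 → 1% → $0.14
Poetry collection $14.34: books and periodicals → 0% → $0.00
Bottle of whiskey $27.86: beer, wine and spirits → 10.25% → $2.86
Stainless water bottle $22.92: all other goods → 3.5% → $0.80
Subtotal = $240.18; tax = $19.67; total due = $259.85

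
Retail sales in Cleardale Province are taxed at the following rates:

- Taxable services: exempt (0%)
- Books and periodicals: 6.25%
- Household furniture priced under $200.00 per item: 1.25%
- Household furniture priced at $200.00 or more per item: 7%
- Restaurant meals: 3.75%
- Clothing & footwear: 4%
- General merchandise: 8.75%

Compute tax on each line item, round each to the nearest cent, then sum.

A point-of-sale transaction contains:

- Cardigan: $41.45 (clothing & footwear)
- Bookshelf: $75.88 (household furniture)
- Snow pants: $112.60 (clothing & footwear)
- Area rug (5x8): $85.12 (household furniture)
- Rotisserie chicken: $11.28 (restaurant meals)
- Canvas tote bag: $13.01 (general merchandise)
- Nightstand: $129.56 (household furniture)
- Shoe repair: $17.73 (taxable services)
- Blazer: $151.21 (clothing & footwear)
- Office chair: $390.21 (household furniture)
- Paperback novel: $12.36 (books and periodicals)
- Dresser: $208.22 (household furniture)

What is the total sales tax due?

Cardigan $41.45: clothing & footwear → 4% → $1.66
Bookshelf $75.88: household furniture, under $200.00 → 1.25% → $0.95
Snow pants $112.60: clothing & footwear → 4% → $4.50
Area rug (5x8) $85.12: household furniture, under $200.00 → 1.25% → $1.06
Rotisserie chicken $11.28: restaurant meals → 3.75% → $0.42
Canvas tote bag $13.01: general merchandise → 8.75% → $1.14
Nightstand $129.56: household furniture, under $200.00 → 1.25% → $1.62
Shoe repair $17.73: taxable services → 0% → $0.00
Blazer $151.21: clothing & footwear → 4% → $6.05
Office chair $390.21: household furniture, $200.00 or more → 7% → $27.31
Paperback novel $12.36: books and periodicals → 6.25% → $0.77
Dresser $208.22: household furniture, $200.00 or more → 7% → $14.58
Total tax = $1.66 + $0.95 + $4.50 + $1.06 + $0.42 + $1.14 + $1.62 + $6.05 + $27.31 + $0.77 + $14.58 = $60.06

$60.06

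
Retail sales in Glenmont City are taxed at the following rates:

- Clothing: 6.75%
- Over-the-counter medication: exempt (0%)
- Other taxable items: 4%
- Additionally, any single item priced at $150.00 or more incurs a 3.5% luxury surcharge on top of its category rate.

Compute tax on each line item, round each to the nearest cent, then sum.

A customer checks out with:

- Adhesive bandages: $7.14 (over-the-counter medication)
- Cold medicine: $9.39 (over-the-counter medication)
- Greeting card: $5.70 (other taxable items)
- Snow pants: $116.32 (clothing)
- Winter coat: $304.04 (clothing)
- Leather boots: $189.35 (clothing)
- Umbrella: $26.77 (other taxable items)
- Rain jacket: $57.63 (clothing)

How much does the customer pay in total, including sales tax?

$779.95

Adhesive bandages $7.14: over-the-counter medication → 0% → $0.00
Cold medicine $9.39: over-the-counter medication → 0% → $0.00
Greeting card $5.70: other taxable items → 4% → $0.23
Snow pants $116.32: clothing → 6.75% → $7.85
Winter coat $304.04: clothing → 6.75% + 3.5% surcharge = 10.25% → $31.16
Leather boots $189.35: clothing → 6.75% + 3.5% surcharge = 10.25% → $19.41
Umbrella $26.77: other taxable items → 4% → $1.07
Rain jacket $57.63: clothing → 6.75% → $3.89
Subtotal = $716.34; tax = $63.61; total due = $779.95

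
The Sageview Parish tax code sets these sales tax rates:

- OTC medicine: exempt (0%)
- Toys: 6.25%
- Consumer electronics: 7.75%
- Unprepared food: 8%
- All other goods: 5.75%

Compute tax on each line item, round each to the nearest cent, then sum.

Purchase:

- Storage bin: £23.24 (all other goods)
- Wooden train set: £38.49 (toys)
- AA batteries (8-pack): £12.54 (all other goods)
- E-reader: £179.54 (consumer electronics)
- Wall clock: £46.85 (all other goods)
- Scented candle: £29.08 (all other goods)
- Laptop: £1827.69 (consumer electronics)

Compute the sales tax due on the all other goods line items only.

£6.42

Storage bin £23.24: all other goods → 5.75% → £1.34
AA batteries (8-pack) £12.54: all other goods → 5.75% → £0.72
Wall clock £46.85: all other goods → 5.75% → £2.69
Scented candle £29.08: all other goods → 5.75% → £1.67
Tax on all other goods = £1.34 + £0.72 + £2.69 + £1.67 = £6.42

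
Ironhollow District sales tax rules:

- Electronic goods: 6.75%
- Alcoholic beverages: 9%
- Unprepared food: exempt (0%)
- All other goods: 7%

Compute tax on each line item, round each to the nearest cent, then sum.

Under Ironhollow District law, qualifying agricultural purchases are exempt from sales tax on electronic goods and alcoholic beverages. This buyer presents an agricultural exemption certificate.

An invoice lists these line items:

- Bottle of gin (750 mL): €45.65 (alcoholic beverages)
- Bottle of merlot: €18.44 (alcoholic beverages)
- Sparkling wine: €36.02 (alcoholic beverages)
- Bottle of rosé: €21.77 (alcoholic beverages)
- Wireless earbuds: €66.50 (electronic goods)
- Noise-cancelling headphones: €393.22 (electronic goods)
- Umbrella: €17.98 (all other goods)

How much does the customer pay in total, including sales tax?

€600.84

Bottle of gin (750 mL) €45.65: alcoholic beverages, buyer-exempt → 0% → €0.00
Bottle of merlot €18.44: alcoholic beverages, buyer-exempt → 0% → €0.00
Sparkling wine €36.02: alcoholic beverages, buyer-exempt → 0% → €0.00
Bottle of rosé €21.77: alcoholic beverages, buyer-exempt → 0% → €0.00
Wireless earbuds €66.50: electronic goods, buyer-exempt → 0% → €0.00
Noise-cancelling headphones €393.22: electronic goods, buyer-exempt → 0% → €0.00
Umbrella €17.98: all other goods → 7% → €1.26
Subtotal = €599.58; tax = €1.26; total due = €600.84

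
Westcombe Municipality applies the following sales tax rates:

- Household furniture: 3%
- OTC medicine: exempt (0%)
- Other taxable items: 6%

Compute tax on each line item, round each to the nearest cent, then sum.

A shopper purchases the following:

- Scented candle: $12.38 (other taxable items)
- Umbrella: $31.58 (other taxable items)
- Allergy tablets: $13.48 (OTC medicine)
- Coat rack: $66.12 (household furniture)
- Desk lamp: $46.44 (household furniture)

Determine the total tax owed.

Scented candle $12.38: other taxable items → 6% → $0.74
Umbrella $31.58: other taxable items → 6% → $1.89
Allergy tablets $13.48: OTC medicine → 0% → $0.00
Coat rack $66.12: household furniture → 3% → $1.98
Desk lamp $46.44: household furniture → 3% → $1.39
Total tax = $0.74 + $1.89 + $1.98 + $1.39 = $6.00

$6.00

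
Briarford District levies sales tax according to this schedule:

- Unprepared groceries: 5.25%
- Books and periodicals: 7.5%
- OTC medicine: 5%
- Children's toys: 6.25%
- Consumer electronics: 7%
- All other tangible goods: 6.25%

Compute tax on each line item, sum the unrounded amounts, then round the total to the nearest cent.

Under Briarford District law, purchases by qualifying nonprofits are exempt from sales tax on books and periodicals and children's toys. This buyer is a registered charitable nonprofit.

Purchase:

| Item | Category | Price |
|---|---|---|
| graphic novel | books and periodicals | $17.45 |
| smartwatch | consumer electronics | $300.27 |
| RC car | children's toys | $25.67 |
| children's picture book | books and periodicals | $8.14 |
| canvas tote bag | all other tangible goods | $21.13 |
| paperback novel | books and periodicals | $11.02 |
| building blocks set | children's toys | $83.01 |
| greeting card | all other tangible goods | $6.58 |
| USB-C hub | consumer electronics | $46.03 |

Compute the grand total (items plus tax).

$545.27

Graphic novel $17.45: books and periodicals, buyer-exempt → 0% → $0.00
Smartwatch $300.27: consumer electronics → 7% → $21.0189
RC car $25.67: children's toys, buyer-exempt → 0% → $0.00
Children's picture book $8.14: books and periodicals, buyer-exempt → 0% → $0.00
Canvas tote bag $21.13: all other tangible goods → 6.25% → $1.320625
Paperback novel $11.02: books and periodicals, buyer-exempt → 0% → $0.00
Building blocks set $83.01: children's toys, buyer-exempt → 0% → $0.00
Greeting card $6.58: all other tangible goods → 6.25% → $0.41125
USB-C hub $46.03: consumer electronics → 7% → $3.2221
Subtotal = $519.30; unrounded tax = $25.972875 → $25.97; total due = $545.27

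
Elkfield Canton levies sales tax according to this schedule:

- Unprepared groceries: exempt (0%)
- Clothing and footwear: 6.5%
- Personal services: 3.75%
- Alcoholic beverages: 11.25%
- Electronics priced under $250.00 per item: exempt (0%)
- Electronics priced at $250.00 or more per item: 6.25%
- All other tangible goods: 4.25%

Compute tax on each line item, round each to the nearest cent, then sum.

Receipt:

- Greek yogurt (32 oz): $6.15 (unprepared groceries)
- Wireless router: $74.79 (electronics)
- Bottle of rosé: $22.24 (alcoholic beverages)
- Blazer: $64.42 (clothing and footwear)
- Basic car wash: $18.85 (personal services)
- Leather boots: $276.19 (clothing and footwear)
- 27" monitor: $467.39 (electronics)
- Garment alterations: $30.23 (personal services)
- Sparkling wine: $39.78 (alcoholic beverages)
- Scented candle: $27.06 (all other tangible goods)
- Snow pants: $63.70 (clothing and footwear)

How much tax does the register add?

$65.46

Greek yogurt (32 oz) $6.15: unprepared groceries → 0% → $0.00
Wireless router $74.79: electronics, under $250.00 → 0% → $0.00
Bottle of rosé $22.24: alcoholic beverages → 11.25% → $2.50
Blazer $64.42: clothing and footwear → 6.5% → $4.19
Basic car wash $18.85: personal services → 3.75% → $0.71
Leather boots $276.19: clothing and footwear → 6.5% → $17.95
27" monitor $467.39: electronics, $250.00 or more → 6.25% → $29.21
Garment alterations $30.23: personal services → 3.75% → $1.13
Sparkling wine $39.78: alcoholic beverages → 11.25% → $4.48
Scented candle $27.06: all other tangible goods → 4.25% → $1.15
Snow pants $63.70: clothing and footwear → 6.5% → $4.14
Total tax = $2.50 + $4.19 + $0.71 + $17.95 + $29.21 + $1.13 + $4.48 + $1.15 + $4.14 = $65.46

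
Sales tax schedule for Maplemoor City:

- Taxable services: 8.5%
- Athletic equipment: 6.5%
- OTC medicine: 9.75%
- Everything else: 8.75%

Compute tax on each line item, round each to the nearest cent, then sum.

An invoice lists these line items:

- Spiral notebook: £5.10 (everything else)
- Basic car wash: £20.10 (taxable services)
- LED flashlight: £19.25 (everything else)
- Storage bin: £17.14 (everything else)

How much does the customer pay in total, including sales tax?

£66.93

Spiral notebook £5.10: everything else → 8.75% → £0.45
Basic car wash £20.10: taxable services → 8.5% → £1.71
LED flashlight £19.25: everything else → 8.75% → £1.68
Storage bin £17.14: everything else → 8.75% → £1.50
Subtotal = £61.59; tax = £5.34; total due = £66.93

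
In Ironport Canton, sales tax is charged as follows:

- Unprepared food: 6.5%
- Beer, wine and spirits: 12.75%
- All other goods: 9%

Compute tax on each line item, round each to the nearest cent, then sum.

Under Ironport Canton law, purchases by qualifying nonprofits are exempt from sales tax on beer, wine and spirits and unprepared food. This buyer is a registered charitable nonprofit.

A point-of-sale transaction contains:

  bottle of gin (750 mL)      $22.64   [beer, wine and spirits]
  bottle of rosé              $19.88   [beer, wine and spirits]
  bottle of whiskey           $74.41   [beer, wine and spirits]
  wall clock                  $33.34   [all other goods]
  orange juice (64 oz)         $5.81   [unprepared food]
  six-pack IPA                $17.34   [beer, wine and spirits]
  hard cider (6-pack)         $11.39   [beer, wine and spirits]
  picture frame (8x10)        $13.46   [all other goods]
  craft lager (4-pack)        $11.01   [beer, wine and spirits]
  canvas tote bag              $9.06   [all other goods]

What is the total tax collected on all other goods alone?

Wall clock $33.34: all other goods → 9% → $3.00
Picture frame (8x10) $13.46: all other goods → 9% → $1.21
Canvas tote bag $9.06: all other goods → 9% → $0.82
Tax on all other goods = $3.00 + $1.21 + $0.82 = $5.03

$5.03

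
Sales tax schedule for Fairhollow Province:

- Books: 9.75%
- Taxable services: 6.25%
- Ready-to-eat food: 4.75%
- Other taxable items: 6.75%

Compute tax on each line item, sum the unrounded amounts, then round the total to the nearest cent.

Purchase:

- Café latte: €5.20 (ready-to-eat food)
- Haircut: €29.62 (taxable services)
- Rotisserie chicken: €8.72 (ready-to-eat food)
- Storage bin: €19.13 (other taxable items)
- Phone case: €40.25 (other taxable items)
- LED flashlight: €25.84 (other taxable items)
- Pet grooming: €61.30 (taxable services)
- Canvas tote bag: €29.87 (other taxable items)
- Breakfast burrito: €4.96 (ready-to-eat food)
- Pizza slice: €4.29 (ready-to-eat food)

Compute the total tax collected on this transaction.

€14.55

Café latte €5.20: ready-to-eat food → 4.75% → €0.247
Haircut €29.62: taxable services → 6.25% → €1.85125
Rotisserie chicken €8.72: ready-to-eat food → 4.75% → €0.4142
Storage bin €19.13: other taxable items → 6.75% → €1.291275
Phone case €40.25: other taxable items → 6.75% → €2.716875
LED flashlight €25.84: other taxable items → 6.75% → €1.7442
Pet grooming €61.30: taxable services → 6.25% → €3.83125
Canvas tote bag €29.87: other taxable items → 6.75% → €2.016225
Breakfast burrito €4.96: ready-to-eat food → 4.75% → €0.2356
Pizza slice €4.29: ready-to-eat food → 4.75% → €0.203775
Unrounded tax sum = €14.55165 → €14.55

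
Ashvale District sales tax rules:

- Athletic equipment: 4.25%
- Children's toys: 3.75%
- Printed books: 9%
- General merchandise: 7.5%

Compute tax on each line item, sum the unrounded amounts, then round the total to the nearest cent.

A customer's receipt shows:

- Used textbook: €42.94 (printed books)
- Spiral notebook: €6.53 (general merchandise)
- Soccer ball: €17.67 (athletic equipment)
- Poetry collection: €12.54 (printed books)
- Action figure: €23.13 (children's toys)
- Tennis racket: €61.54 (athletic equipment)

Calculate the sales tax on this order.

€9.72

Used textbook €42.94: printed books → 9% → €3.8646
Spiral notebook €6.53: general merchandise → 7.5% → €0.48975
Soccer ball €17.67: athletic equipment → 4.25% → €0.750975
Poetry collection €12.54: printed books → 9% → €1.1286
Action figure €23.13: children's toys → 3.75% → €0.867375
Tennis racket €61.54: athletic equipment → 4.25% → €2.61545
Unrounded tax sum = €9.71675 → €9.72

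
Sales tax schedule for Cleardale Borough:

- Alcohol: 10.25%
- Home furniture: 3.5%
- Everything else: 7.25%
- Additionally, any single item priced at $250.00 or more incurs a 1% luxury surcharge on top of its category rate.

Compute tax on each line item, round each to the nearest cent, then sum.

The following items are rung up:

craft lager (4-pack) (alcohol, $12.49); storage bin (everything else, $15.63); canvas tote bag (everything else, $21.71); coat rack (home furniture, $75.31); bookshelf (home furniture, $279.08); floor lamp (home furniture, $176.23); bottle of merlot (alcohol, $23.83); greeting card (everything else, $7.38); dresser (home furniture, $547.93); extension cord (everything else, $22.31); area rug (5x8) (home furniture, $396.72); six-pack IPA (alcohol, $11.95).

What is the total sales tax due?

Craft lager (4-pack) $12.49: alcohol → 10.25% → $1.28
Storage bin $15.63: everything else → 7.25% → $1.13
Canvas tote bag $21.71: everything else → 7.25% → $1.57
Coat rack $75.31: home furniture → 3.5% → $2.64
Bookshelf $279.08: home furniture → 3.5% + 1% surcharge = 4.5% → $12.56
Floor lamp $176.23: home furniture → 3.5% → $6.17
Bottle of merlot $23.83: alcohol → 10.25% → $2.44
Greeting card $7.38: everything else → 7.25% → $0.54
Dresser $547.93: home furniture → 3.5% + 1% surcharge = 4.5% → $24.66
Extension cord $22.31: everything else → 7.25% → $1.62
Area rug (5x8) $396.72: home furniture → 3.5% + 1% surcharge = 4.5% → $17.85
Six-pack IPA $11.95: alcohol → 10.25% → $1.22
Total tax = $1.28 + $1.13 + $1.57 + $2.64 + $12.56 + $6.17 + $2.44 + $0.54 + $24.66 + $1.62 + $17.85 + $1.22 = $73.68

$73.68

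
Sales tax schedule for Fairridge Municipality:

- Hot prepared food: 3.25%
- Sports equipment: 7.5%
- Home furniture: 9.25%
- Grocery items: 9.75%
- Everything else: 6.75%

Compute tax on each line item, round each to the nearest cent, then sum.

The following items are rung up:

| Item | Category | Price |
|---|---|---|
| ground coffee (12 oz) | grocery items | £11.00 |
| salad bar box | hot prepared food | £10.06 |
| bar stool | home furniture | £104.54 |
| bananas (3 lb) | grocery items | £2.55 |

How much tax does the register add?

£11.32

Ground coffee (12 oz) £11.00: grocery items → 9.75% → £1.07
Salad bar box £10.06: hot prepared food → 3.25% → £0.33
Bar stool £104.54: home furniture → 9.25% → £9.67
Bananas (3 lb) £2.55: grocery items → 9.75% → £0.25
Total tax = £1.07 + £0.33 + £9.67 + £0.25 = £11.32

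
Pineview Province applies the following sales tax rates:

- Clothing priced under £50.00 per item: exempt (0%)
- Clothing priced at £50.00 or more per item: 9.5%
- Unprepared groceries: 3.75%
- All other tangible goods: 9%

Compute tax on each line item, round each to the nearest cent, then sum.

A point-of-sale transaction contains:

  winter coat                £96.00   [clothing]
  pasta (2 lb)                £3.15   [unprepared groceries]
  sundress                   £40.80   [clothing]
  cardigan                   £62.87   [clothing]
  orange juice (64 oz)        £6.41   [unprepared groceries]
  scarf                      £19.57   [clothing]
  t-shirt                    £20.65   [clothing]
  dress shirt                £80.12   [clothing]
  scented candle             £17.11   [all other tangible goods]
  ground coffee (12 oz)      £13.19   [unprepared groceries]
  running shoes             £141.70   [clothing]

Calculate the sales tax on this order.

£38.55

Winter coat £96.00: clothing, £50.00 or more → 9.5% → £9.12
Pasta (2 lb) £3.15: unprepared groceries → 3.75% → £0.12
Sundress £40.80: clothing, under £50.00 → 0% → £0.00
Cardigan £62.87: clothing, £50.00 or more → 9.5% → £5.97
Orange juice (64 oz) £6.41: unprepared groceries → 3.75% → £0.24
Scarf £19.57: clothing, under £50.00 → 0% → £0.00
T-shirt £20.65: clothing, under £50.00 → 0% → £0.00
Dress shirt £80.12: clothing, £50.00 or more → 9.5% → £7.61
Scented candle £17.11: all other tangible goods → 9% → £1.54
Ground coffee (12 oz) £13.19: unprepared groceries → 3.75% → £0.49
Running shoes £141.70: clothing, £50.00 or more → 9.5% → £13.46
Total tax = £9.12 + £0.12 + £5.97 + £0.24 + £7.61 + £1.54 + £0.49 + £13.46 = £38.55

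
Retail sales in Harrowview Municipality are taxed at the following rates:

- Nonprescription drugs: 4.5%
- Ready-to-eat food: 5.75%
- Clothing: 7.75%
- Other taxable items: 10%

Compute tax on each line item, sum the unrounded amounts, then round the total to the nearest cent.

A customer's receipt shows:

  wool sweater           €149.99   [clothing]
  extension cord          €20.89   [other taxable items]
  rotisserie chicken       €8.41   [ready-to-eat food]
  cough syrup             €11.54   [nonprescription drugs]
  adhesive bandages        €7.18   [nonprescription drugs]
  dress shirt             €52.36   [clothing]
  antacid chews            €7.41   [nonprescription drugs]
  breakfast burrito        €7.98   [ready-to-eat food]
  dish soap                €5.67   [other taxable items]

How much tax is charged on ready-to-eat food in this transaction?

Rotisserie chicken €8.41: ready-to-eat food → 5.75% → €0.483575
Breakfast burrito €7.98: ready-to-eat food → 5.75% → €0.45885
Tax on ready-to-eat food: unrounded sum = €0.942425 → €0.94

€0.94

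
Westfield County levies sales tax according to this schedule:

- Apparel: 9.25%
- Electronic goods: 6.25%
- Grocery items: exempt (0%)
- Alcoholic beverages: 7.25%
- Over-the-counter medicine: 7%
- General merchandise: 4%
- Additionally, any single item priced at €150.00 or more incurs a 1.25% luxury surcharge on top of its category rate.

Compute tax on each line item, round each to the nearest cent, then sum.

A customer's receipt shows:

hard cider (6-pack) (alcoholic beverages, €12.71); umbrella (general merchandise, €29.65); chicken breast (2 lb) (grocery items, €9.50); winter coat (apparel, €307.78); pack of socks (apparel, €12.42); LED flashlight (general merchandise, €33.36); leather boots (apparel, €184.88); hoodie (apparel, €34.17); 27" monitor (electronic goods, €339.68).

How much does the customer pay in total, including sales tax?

€1049.11

Hard cider (6-pack) €12.71: alcoholic beverages → 7.25% → €0.92
Umbrella €29.65: general merchandise → 4% → €1.19
Chicken breast (2 lb) €9.50: grocery items → 0% → €0.00
Winter coat €307.78: apparel → 9.25% + 1.25% surcharge = 10.5% → €32.32
Pack of socks €12.42: apparel → 9.25% → €1.15
LED flashlight €33.36: general merchandise → 4% → €1.33
Leather boots €184.88: apparel → 9.25% + 1.25% surcharge = 10.5% → €19.41
Hoodie €34.17: apparel → 9.25% → €3.16
27" monitor €339.68: electronic goods → 6.25% + 1.25% surcharge = 7.5% → €25.48
Subtotal = €964.15; tax = €84.96; total due = €1049.11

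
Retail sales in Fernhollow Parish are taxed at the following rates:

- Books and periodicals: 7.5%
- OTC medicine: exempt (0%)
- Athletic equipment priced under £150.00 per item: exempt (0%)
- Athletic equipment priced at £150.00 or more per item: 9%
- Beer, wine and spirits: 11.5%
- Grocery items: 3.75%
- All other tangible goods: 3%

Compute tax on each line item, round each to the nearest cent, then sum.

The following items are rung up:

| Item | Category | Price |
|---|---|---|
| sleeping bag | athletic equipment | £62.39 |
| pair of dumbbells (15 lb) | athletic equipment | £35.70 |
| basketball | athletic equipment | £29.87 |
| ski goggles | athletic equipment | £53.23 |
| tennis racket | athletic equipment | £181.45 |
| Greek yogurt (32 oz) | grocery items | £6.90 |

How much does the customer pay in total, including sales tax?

£386.13

Sleeping bag £62.39: athletic equipment, under £150.00 → 0% → £0.00
Pair of dumbbells (15 lb) £35.70: athletic equipment, under £150.00 → 0% → £0.00
Basketball £29.87: athletic equipment, under £150.00 → 0% → £0.00
Ski goggles £53.23: athletic equipment, under £150.00 → 0% → £0.00
Tennis racket £181.45: athletic equipment, £150.00 or more → 9% → £16.33
Greek yogurt (32 oz) £6.90: grocery items → 3.75% → £0.26
Subtotal = £369.54; tax = £16.59; total due = £386.13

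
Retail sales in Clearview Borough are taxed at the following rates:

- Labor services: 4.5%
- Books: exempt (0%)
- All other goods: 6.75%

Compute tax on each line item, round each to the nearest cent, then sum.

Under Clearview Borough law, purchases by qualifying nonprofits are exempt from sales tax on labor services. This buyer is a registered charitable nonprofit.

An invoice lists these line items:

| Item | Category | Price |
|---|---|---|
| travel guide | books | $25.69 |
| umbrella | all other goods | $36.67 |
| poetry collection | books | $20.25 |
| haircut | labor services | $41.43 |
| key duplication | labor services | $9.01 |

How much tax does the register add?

$2.48

Travel guide $25.69: books → 0% → $0.00
Umbrella $36.67: all other goods → 6.75% → $2.48
Poetry collection $20.25: books → 0% → $0.00
Haircut $41.43: labor services, buyer-exempt → 0% → $0.00
Key duplication $9.01: labor services, buyer-exempt → 0% → $0.00
Total tax = $2.48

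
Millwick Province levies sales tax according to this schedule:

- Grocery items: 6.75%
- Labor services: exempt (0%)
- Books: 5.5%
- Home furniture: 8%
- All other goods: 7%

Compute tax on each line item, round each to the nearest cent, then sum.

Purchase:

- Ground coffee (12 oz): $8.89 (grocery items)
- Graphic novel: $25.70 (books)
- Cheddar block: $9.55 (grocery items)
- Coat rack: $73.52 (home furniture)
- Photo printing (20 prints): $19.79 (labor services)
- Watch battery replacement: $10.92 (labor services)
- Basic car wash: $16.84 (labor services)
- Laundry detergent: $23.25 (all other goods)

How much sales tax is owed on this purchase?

$10.16

Ground coffee (12 oz) $8.89: grocery items → 6.75% → $0.60
Graphic novel $25.70: books → 5.5% → $1.41
Cheddar block $9.55: grocery items → 6.75% → $0.64
Coat rack $73.52: home furniture → 8% → $5.88
Photo printing (20 prints) $19.79: labor services → 0% → $0.00
Watch battery replacement $10.92: labor services → 0% → $0.00
Basic car wash $16.84: labor services → 0% → $0.00
Laundry detergent $23.25: all other goods → 7% → $1.63
Total tax = $0.60 + $1.41 + $0.64 + $5.88 + $1.63 = $10.16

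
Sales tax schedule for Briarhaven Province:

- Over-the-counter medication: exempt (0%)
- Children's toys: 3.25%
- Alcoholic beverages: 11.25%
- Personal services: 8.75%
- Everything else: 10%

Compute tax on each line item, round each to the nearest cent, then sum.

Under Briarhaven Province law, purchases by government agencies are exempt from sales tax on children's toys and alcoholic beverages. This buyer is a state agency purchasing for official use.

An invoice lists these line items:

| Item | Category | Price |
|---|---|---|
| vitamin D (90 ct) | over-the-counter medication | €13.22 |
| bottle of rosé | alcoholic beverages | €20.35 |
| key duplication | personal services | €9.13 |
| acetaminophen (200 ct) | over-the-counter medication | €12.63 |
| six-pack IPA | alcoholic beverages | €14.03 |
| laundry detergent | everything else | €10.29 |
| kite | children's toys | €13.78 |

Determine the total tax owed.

€1.83

Vitamin D (90 ct) €13.22: over-the-counter medication → 0% → €0.00
Bottle of rosé €20.35: alcoholic beverages, buyer-exempt → 0% → €0.00
Key duplication €9.13: personal services → 8.75% → €0.80
Acetaminophen (200 ct) €12.63: over-the-counter medication → 0% → €0.00
Six-pack IPA €14.03: alcoholic beverages, buyer-exempt → 0% → €0.00
Laundry detergent €10.29: everything else → 10% → €1.03
Kite €13.78: children's toys, buyer-exempt → 0% → €0.00
Total tax = €0.80 + €1.03 = €1.83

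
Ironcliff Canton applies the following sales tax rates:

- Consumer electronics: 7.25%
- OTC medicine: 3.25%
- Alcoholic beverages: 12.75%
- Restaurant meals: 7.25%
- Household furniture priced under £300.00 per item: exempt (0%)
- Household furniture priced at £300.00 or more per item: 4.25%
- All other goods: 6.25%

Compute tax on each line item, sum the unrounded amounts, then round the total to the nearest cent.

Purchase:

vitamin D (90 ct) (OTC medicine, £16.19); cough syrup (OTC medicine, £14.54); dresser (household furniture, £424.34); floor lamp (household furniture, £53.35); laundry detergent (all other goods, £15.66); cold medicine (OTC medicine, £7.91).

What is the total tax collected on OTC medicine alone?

£1.26

Vitamin D (90 ct) £16.19: OTC medicine → 3.25% → £0.526175
Cough syrup £14.54: OTC medicine → 3.25% → £0.47255
Cold medicine £7.91: OTC medicine → 3.25% → £0.257075
Tax on OTC medicine: unrounded sum = £1.2558 → £1.26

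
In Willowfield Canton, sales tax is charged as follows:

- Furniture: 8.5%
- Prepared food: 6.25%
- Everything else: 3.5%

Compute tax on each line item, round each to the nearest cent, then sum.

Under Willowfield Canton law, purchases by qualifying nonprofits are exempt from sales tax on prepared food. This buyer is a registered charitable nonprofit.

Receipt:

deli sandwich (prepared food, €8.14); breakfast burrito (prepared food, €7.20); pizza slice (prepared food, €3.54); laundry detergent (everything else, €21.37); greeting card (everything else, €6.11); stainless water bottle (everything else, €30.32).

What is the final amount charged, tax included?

€78.70

Deli sandwich €8.14: prepared food, buyer-exempt → 0% → €0.00
Breakfast burrito €7.20: prepared food, buyer-exempt → 0% → €0.00
Pizza slice €3.54: prepared food, buyer-exempt → 0% → €0.00
Laundry detergent €21.37: everything else → 3.5% → €0.75
Greeting card €6.11: everything else → 3.5% → €0.21
Stainless water bottle €30.32: everything else → 3.5% → €1.06
Subtotal = €76.68; tax = €2.02; total due = €78.70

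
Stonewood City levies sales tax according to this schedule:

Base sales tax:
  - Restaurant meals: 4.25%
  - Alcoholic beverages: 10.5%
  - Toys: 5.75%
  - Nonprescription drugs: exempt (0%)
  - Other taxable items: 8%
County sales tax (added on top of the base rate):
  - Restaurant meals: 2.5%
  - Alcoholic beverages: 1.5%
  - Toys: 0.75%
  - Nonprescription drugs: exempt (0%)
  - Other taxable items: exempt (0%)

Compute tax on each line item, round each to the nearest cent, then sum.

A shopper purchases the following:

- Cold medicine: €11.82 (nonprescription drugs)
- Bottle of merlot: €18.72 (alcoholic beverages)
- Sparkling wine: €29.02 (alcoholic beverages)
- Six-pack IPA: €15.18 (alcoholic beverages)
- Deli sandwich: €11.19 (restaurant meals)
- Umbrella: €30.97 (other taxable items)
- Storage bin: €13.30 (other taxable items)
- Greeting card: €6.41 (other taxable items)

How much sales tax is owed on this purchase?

€12.36

Cold medicine €11.82: nonprescription drugs → 0% + 0% county = 0% → €0.00
Bottle of merlot €18.72: alcoholic beverages → 10.5% + 1.5% county = 12% → €2.25
Sparkling wine €29.02: alcoholic beverages → 10.5% + 1.5% county = 12% → €3.48
Six-pack IPA €15.18: alcoholic beverages → 10.5% + 1.5% county = 12% → €1.82
Deli sandwich €11.19: restaurant meals → 4.25% + 2.5% county = 6.75% → €0.76
Umbrella €30.97: other taxable items → 8% + 0% county = 8% → €2.48
Storage bin €13.30: other taxable items → 8% + 0% county = 8% → €1.06
Greeting card €6.41: other taxable items → 8% + 0% county = 8% → €0.51
Total tax = €2.25 + €3.48 + €1.82 + €0.76 + €2.48 + €1.06 + €0.51 = €12.36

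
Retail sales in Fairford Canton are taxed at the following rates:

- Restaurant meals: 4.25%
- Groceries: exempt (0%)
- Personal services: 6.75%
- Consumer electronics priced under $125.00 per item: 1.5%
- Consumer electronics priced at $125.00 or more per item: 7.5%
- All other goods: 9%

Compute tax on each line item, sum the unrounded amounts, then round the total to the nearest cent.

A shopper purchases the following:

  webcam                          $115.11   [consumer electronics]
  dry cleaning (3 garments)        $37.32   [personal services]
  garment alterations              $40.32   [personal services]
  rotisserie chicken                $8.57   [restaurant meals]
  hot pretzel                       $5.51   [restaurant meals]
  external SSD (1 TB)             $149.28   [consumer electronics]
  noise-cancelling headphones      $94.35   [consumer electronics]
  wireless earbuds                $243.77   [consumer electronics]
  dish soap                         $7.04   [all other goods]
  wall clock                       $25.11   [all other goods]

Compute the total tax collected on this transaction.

Webcam $115.11: consumer electronics, under $125.00 → 1.5% → $1.72665
Dry cleaning (3 garments) $37.32: personal services → 6.75% → $2.5191
Garment alterations $40.32: personal services → 6.75% → $2.7216
Rotisserie chicken $8.57: restaurant meals → 4.25% → $0.364225
Hot pretzel $5.51: restaurant meals → 4.25% → $0.234175
External SSD (1 TB) $149.28: consumer electronics, $125.00 or more → 7.5% → $11.196
Noise-cancelling headphones $94.35: consumer electronics, under $125.00 → 1.5% → $1.41525
Wireless earbuds $243.77: consumer electronics, $125.00 or more → 7.5% → $18.28275
Dish soap $7.04: all other goods → 9% → $0.6336
Wall clock $25.11: all other goods → 9% → $2.2599
Unrounded tax sum = $41.35325 → $41.35

$41.35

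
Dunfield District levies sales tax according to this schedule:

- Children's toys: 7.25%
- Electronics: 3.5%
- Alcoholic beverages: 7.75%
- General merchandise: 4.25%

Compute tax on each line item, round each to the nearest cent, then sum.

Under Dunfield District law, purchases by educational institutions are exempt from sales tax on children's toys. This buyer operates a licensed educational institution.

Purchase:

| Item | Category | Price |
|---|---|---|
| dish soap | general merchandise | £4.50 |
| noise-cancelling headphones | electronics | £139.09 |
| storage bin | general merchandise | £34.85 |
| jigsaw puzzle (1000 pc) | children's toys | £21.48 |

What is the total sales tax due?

Dish soap £4.50: general merchandise → 4.25% → £0.19
Noise-cancelling headphones £139.09: electronics → 3.5% → £4.87
Storage bin £34.85: general merchandise → 4.25% → £1.48
Jigsaw puzzle (1000 pc) £21.48: children's toys, buyer-exempt → 0% → £0.00
Total tax = £0.19 + £4.87 + £1.48 = £6.54

£6.54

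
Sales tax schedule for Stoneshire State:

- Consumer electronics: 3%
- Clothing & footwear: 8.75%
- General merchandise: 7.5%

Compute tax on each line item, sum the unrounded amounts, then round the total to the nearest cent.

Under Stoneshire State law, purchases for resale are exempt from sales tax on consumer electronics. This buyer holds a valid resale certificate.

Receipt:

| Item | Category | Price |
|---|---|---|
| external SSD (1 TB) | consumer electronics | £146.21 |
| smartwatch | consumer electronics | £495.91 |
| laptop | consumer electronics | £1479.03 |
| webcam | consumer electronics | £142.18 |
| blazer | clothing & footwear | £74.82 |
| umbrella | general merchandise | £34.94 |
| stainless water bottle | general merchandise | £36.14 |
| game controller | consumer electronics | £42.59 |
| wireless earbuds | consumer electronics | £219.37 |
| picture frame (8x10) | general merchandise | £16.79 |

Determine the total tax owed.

£13.14

External SSD (1 TB) £146.21: consumer electronics, buyer-exempt → 0% → £0.00
Smartwatch £495.91: consumer electronics, buyer-exempt → 0% → £0.00
Laptop £1479.03: consumer electronics, buyer-exempt → 0% → £0.00
Webcam £142.18: consumer electronics, buyer-exempt → 0% → £0.00
Blazer £74.82: clothing & footwear → 8.75% → £6.54675
Umbrella £34.94: general merchandise → 7.5% → £2.6205
Stainless water bottle £36.14: general merchandise → 7.5% → £2.7105
Game controller £42.59: consumer electronics, buyer-exempt → 0% → £0.00
Wireless earbuds £219.37: consumer electronics, buyer-exempt → 0% → £0.00
Picture frame (8x10) £16.79: general merchandise → 7.5% → £1.25925
Unrounded tax sum = £13.137 → £13.14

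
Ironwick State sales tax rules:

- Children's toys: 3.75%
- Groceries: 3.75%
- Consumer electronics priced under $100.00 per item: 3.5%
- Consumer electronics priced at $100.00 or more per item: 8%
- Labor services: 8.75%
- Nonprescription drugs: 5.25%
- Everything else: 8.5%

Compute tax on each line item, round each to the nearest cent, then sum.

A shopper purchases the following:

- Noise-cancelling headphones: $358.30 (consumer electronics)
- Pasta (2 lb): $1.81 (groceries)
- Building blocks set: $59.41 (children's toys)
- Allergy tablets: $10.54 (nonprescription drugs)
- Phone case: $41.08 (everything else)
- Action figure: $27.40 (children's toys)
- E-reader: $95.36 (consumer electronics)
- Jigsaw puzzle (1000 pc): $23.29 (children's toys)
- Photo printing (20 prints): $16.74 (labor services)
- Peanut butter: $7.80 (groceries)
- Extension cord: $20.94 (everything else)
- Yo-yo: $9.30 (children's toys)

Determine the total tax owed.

Noise-cancelling headphones $358.30: consumer electronics, $100.00 or more → 8% → $28.66
Pasta (2 lb) $1.81: groceries → 3.75% → $0.07
Building blocks set $59.41: children's toys → 3.75% → $2.23
Allergy tablets $10.54: nonprescription drugs → 5.25% → $0.55
Phone case $41.08: everything else → 8.5% → $3.49
Action figure $27.40: children's toys → 3.75% → $1.03
E-reader $95.36: consumer electronics, under $100.00 → 3.5% → $3.34
Jigsaw puzzle (1000 pc) $23.29: children's toys → 3.75% → $0.87
Photo printing (20 prints) $16.74: labor services → 8.75% → $1.46
Peanut butter $7.80: groceries → 3.75% → $0.29
Extension cord $20.94: everything else → 8.5% → $1.78
Yo-yo $9.30: children's toys → 3.75% → $0.35
Total tax = $28.66 + $0.07 + $2.23 + $0.55 + $3.49 + $1.03 + $3.34 + $0.87 + $1.46 + $0.29 + $1.78 + $0.35 = $44.12

$44.12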